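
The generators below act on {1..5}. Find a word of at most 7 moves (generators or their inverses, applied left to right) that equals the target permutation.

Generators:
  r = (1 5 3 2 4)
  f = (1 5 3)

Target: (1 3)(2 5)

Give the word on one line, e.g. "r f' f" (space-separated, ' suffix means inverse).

  after r': (1 4 2 3 5)
  after r': (1 2 5 4 3)
  after f': (1 2)(4 5)
  after f': (1 2 3 5 4)
  after r': (1 3)(2 5)

r' r' f' f' r'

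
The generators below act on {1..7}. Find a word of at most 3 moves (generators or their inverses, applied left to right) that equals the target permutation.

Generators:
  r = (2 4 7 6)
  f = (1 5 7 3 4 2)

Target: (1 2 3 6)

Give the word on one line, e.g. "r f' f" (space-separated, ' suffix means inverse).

  after f': (1 2 4 3 7 5)
  after r: (1 4 3 6 2 7 5)
  after f: (1 2 3 6)

f' r f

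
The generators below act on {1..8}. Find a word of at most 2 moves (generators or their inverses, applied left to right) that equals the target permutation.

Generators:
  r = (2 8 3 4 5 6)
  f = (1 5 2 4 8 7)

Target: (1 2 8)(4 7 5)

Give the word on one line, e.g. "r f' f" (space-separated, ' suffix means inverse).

  after f: (1 5 2 4 8 7)
  after f: (1 2 8)(4 7 5)

f f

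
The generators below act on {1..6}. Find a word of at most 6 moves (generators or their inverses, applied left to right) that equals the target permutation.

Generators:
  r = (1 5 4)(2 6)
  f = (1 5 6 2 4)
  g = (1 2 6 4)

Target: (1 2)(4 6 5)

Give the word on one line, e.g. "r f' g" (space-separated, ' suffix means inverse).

  after r': (1 4 5)(2 6)
  after g: (2 4 5)
  after f: (1 5 4 6 2)
  after f: (1 6 4 2 5)
  after r': (1 2)(4 6 5)

r' g f f r'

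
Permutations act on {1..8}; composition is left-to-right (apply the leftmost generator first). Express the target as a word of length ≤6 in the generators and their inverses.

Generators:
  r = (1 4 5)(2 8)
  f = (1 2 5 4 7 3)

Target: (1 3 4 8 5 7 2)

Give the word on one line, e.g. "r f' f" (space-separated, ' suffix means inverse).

  after f': (1 3 7 4 5 2)
  after f': (1 7 5)(2 3 4)
  after r: (1 7)(2 3 5 4 8)
  after f: (1 3 4 8 5 7 2)

f' f' r f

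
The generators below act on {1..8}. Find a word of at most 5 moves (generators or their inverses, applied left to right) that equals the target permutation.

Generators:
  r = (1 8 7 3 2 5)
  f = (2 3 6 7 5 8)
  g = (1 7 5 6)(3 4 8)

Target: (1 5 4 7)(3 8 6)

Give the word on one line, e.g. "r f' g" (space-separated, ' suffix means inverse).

  after g': (1 6 5 7)(3 8 4)
  after r': (1 6 2 3)(4 7 5 8)
  after g: (2 4 5 3 7 6)
  after g: (1 7)(2 8 3 5 4 6)
  after f: (1 5 4 7)(3 8 6)

g' r' g g f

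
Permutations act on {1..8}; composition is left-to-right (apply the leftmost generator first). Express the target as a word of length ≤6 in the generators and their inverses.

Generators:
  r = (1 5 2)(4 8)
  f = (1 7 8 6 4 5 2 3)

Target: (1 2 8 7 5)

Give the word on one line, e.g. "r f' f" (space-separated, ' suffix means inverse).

r f r' f

  after r: (1 5 2)(4 8)
  after f: (1 2 7 8 5 3)(4 6)
  after r': (1 5 3 2 7 4 6 8)
  after f: (1 2 8 7 5)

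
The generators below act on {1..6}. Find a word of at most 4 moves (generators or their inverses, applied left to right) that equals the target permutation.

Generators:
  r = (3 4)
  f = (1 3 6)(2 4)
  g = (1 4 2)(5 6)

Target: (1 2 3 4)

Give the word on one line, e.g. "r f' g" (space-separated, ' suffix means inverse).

  after g: (1 4 2)(5 6)
  after g: (1 2 4)
  after r': (1 2 3 4)

g g r'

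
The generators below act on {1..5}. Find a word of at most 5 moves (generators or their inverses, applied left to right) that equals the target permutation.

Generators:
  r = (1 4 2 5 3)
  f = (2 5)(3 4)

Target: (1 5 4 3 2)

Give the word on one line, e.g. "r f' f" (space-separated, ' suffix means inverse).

r' f' f' r'

  after r': (1 3 5 2 4)
  after f': (1 4)(2 3)
  after f': (1 3 5 2 4)
  after r': (1 5 4 3 2)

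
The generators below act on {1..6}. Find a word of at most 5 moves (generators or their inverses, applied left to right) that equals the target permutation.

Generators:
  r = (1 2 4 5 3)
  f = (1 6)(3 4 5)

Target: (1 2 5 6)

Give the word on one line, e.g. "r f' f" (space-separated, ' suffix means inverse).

f' f' r f

  after f': (1 6)(3 5 4)
  after f': (3 4 5)
  after r: (1 2 4 3 5)
  after f: (1 2 5 6)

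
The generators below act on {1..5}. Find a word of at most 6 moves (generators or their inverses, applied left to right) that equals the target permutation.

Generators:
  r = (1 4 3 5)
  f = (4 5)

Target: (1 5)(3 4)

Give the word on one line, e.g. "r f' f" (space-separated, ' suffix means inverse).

r' f' r' r'

  after r': (1 5 3 4)
  after f': (1 4)(3 5)
  after r': (4 5)
  after r': (1 5)(3 4)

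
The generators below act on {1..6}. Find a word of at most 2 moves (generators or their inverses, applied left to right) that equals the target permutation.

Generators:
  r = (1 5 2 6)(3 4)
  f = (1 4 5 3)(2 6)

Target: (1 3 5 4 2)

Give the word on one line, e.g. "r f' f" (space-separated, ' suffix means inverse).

  after f: (1 4 5 3)(2 6)
  after r: (1 3 5 4 2)

f r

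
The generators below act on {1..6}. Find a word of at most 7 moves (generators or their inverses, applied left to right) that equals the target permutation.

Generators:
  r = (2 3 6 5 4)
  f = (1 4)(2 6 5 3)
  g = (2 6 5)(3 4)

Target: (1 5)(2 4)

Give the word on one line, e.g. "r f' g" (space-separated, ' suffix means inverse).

f g f' r' g

  after f: (1 4)(2 6 5 3)
  after g: (1 3 6 2 5 4)
  after f': (1 5)(2 6 3)
  after r': (1 6 2 3 4 5)
  after g: (1 5)(2 4)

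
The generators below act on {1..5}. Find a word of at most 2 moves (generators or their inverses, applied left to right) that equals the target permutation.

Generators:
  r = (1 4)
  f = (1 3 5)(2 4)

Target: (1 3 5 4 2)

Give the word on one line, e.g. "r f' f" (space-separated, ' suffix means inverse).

  after f: (1 3 5)(2 4)
  after r: (1 3 5 4 2)

f r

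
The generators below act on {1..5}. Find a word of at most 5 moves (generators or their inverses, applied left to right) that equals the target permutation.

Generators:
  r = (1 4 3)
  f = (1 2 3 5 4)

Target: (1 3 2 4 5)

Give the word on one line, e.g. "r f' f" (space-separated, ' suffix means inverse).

  after r: (1 4 3)
  after f: (2 3)(4 5)
  after r: (1 4 5 3 2)
  after r: (1 3 2 4 5)

r f r r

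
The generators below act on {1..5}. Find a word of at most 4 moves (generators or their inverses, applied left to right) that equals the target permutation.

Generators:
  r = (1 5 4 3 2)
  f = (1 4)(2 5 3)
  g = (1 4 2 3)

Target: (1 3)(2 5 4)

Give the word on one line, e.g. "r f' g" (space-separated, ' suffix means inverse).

  after f: (1 4)(2 5 3)
  after g: (1 2 5)
  after g: (1 3)(2 5 4)

f g g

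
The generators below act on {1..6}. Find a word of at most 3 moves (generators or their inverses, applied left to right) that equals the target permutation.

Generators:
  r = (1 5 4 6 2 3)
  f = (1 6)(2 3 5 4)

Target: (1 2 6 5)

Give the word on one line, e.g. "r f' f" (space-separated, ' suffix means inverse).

  after f': (1 6)(2 4 5 3)
  after r: (1 2 6 5)

f' r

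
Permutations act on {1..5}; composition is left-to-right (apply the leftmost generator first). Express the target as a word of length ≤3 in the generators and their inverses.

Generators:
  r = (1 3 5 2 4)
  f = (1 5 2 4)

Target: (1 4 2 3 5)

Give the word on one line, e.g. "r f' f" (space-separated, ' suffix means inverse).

f f r

  after f: (1 5 2 4)
  after f: (1 2)(4 5)
  after r: (1 4 2 3 5)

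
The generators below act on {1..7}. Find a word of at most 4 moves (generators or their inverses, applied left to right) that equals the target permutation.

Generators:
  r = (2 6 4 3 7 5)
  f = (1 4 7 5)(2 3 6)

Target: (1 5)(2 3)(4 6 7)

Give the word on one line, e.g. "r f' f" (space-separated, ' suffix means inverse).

  after r': (2 5 7 3 4 6)
  after f': (1 5 4 3)(2 7)
  after f': (1 7 6 3 5)(2 4)
  after r: (1 5)(2 3)(4 6 7)

r' f' f' r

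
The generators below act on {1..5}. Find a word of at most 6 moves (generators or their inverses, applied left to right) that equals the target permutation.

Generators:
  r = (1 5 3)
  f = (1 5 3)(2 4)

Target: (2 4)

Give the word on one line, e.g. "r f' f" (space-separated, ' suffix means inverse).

r f' r f f

  after r: (1 5 3)
  after f': (2 4)
  after r: (1 5 3)(2 4)
  after f: (1 3 5)
  after f: (2 4)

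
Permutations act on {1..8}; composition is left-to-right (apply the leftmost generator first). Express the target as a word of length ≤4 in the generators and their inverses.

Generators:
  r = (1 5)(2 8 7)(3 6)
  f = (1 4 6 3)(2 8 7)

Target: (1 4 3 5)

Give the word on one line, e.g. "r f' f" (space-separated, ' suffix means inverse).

f r'

  after f: (1 4 6 3)(2 8 7)
  after r': (1 4 3 5)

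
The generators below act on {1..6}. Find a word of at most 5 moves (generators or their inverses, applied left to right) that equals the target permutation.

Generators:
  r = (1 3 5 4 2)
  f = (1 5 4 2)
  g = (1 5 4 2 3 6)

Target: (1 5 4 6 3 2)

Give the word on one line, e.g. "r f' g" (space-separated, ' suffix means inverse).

  after f': (1 2 4 5)
  after f': (1 4)(2 5)
  after g': (1 5 4 6 3 2)

f' f' g'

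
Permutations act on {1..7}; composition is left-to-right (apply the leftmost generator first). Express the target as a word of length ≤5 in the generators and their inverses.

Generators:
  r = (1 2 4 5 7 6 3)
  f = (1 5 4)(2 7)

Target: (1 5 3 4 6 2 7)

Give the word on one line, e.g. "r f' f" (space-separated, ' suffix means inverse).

r r r

  after r: (1 2 4 5 7 6 3)
  after r: (1 4 7 3 2 5 6)
  after r: (1 5 3 4 6 2 7)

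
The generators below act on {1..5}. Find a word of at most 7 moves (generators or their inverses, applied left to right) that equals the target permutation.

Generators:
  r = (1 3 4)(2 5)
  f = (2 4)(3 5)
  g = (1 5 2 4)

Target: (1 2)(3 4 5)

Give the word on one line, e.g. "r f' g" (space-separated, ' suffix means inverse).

  after r: (1 3 4)(2 5)
  after f': (1 5 4)(2 3)
  after g': (2 3 5)
  after r': (1 4 3 2)
  after f': (1 2)(3 4 5)

r f' g' r' f'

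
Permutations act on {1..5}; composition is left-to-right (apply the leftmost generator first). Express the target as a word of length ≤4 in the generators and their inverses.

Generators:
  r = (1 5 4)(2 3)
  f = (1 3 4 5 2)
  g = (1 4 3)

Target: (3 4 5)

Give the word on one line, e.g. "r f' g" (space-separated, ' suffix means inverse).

  after r: (1 5 4)(2 3)
  after g': (1 5)(2 4 3)
  after f': (1 4)(2 3 5)
  after r: (3 4 5)

r g' f' r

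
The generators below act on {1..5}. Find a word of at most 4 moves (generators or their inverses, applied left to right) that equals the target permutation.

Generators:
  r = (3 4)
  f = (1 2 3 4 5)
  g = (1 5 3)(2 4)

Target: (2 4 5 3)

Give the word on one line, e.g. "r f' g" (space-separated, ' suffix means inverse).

  after g': (1 3 5)(2 4)
  after r': (1 4 2 3 5)
  after f': (1 3 4)
  after g: (2 4 5 3)

g' r' f' g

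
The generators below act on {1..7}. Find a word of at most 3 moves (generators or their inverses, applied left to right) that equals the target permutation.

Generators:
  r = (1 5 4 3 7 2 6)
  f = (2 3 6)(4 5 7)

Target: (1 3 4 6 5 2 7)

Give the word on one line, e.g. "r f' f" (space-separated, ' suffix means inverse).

r f' r

  after r: (1 5 4 3 7 2 6)
  after f': (1 4 2 3 5 7 6)
  after r: (1 3 4 6 5 2 7)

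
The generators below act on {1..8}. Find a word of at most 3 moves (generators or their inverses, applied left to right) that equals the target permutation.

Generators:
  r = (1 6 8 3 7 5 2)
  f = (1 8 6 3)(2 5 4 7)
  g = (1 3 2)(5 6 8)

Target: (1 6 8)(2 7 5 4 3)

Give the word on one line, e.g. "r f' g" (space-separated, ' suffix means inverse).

  after f: (1 8 6 3)(2 5 4 7)
  after r': (1 6 8)(2 7 5 4 3)

f r'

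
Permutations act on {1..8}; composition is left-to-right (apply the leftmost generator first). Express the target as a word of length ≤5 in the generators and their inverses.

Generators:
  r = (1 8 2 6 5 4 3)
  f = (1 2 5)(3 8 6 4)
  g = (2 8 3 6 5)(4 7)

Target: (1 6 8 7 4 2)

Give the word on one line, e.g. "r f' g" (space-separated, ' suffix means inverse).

  after f: (1 2 5)(3 8 6 4)
  after f: (1 5 2)(3 6)(4 8)
  after g': (1 6 8 7 4 2)

f f g'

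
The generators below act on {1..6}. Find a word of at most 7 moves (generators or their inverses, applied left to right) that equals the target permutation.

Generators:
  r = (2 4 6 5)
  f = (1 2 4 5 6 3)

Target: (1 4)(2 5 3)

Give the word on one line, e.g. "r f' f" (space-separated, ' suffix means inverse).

  after r: (2 4 6 5)
  after f': (1 3 6 4 5)
  after r: (1 3 5)(2 4)
  after f': (1 6 5 3 4)
  after r': (1 4)(2 5 3)

r f' r f' r'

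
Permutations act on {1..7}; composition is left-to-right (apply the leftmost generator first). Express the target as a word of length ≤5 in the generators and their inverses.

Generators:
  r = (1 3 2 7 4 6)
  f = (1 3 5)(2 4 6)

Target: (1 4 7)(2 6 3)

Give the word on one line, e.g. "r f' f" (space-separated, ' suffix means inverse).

r f' r' f'

  after r: (1 3 2 7 4 6)
  after f': (2 7)(3 6 5)
  after r': (1 6 5)(3 4 7)
  after f': (1 4 7)(2 6 3)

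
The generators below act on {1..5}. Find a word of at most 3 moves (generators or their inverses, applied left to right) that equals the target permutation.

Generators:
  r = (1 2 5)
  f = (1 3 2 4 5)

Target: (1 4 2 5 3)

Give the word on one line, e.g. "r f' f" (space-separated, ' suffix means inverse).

  after r: (1 2 5)
  after r: (1 5 2)
  after f': (1 4 2 5 3)

r r f'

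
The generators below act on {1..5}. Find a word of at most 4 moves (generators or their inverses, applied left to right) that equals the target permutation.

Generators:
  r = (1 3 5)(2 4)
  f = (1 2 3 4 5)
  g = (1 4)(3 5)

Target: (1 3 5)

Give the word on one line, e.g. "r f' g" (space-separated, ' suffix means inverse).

  after r': (1 5 3)(2 4)
  after g': (1 3 4 2)
  after g': (1 5 3)(2 4)
  after r': (1 3 5)

r' g' g' r'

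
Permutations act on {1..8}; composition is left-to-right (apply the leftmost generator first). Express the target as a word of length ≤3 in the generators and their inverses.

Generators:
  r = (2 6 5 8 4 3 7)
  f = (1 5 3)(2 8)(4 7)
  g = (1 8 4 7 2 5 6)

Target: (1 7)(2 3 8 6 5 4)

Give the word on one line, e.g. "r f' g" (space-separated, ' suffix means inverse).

  after g': (1 6 5 2 7 4 8)
  after r': (1 2 3 4 5 7 8)
  after g': (1 7)(2 3 8 6 5 4)

g' r' g'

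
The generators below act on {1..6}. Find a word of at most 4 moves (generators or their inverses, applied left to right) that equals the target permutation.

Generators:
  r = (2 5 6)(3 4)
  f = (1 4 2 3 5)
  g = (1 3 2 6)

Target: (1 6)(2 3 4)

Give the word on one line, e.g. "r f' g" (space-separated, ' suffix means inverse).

r r g' f

  after r: (2 5 6)(3 4)
  after r: (2 6 5)
  after g': (1 6 5 3)
  after f: (1 6)(2 3 4)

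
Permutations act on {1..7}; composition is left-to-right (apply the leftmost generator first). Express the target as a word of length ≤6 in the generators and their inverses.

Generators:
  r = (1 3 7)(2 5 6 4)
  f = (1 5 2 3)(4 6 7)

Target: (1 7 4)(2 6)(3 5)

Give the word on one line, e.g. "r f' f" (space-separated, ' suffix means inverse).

f' f' r' f'

  after f': (1 3 2 5)(4 7 6)
  after f': (1 2)(3 5)(4 6 7)
  after r': (1 4 5)(2 7 6 3)
  after f': (1 7 4)(2 6)(3 5)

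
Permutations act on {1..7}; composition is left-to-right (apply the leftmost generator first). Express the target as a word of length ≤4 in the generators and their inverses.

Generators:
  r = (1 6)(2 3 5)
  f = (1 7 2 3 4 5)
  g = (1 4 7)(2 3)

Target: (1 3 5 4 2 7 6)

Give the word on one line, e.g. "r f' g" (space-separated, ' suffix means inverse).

  after f': (1 5 4 3 2 7)
  after r': (1 3 5 4 2 7 6)

f' r'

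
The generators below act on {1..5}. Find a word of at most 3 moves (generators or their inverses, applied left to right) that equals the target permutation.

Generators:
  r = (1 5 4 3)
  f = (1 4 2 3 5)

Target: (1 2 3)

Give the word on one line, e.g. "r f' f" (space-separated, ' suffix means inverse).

  after r: (1 5 4 3)
  after r: (1 4)(3 5)
  after f: (1 2 3)

r r f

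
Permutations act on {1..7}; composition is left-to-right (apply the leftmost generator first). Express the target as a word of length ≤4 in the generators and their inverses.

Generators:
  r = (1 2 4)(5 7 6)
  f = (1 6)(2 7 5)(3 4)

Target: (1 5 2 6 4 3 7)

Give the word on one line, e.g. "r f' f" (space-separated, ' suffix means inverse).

  after f': (1 6)(2 5 7)(3 4)
  after r': (1 7)(2 6 4 3)
  after f': (1 2)(3 5 7 6)
  after f': (1 5 2 6 4 3 7)

f' r' f' f'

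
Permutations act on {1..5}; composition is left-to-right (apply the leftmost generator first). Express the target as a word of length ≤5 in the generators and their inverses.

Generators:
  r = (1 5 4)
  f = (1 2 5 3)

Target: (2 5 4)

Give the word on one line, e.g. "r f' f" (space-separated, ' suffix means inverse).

f r' r' f r'

  after f: (1 2 5 3)
  after r': (1 2)(3 4 5)
  after r': (1 2 4)(3 5)
  after f: (1 5)(2 4)
  after r': (2 5 4)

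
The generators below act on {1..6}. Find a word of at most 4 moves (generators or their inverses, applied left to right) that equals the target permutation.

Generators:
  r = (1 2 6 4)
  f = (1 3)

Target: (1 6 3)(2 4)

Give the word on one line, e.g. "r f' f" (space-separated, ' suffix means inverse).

r' r' f'

  after r': (1 4 6 2)
  after r': (1 6)(2 4)
  after f': (1 6 3)(2 4)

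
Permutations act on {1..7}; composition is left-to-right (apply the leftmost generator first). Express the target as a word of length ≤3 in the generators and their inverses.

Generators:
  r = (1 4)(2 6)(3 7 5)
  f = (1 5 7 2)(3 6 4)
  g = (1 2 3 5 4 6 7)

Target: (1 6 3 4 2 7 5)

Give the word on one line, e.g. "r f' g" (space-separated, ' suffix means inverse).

  after r': (1 4)(2 6)(3 5 7)
  after g: (1 6 3 4 2 7 5)

r' g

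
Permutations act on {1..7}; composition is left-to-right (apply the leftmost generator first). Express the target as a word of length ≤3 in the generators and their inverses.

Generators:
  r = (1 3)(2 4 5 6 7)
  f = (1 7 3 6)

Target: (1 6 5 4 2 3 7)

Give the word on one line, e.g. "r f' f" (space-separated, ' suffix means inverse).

r' f

  after r': (1 3)(2 7 6 5 4)
  after f: (1 6 5 4 2 3 7)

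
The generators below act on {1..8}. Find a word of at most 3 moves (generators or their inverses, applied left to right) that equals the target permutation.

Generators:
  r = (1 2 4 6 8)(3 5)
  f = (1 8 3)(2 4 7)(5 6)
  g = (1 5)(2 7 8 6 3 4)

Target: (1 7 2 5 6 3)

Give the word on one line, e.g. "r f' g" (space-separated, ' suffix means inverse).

  after r': (1 8 6 4 2)(3 5)
  after g': (1 7 2 5 6 3)

r' g'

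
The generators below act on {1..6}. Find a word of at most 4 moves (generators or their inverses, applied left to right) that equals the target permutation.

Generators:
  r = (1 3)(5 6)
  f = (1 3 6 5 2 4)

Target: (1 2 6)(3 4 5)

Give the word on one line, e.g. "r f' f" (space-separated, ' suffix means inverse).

f' f'

  after f': (1 4 2 5 6 3)
  after f': (1 2 6)(3 4 5)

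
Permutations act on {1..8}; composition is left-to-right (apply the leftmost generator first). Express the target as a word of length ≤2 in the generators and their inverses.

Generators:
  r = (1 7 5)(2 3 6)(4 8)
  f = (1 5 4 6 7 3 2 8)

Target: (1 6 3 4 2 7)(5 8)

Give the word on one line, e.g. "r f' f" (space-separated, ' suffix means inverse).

  after r: (1 7 5)(2 3 6)(4 8)
  after f': (1 6 3 4 2 7)(5 8)

r f'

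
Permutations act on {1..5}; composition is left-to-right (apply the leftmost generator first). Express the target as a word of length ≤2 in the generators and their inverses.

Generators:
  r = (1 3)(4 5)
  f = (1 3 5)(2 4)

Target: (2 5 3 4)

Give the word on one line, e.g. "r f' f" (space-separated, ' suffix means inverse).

f r

  after f: (1 3 5)(2 4)
  after r: (2 5 3 4)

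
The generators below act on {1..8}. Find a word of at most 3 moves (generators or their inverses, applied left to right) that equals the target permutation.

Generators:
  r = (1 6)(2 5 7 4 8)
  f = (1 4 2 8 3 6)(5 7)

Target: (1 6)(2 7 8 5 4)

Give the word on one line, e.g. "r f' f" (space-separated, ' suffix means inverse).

  after r': (1 6)(2 8 4 7 5)
  after r': (2 4 5 8 7)
  after r': (1 6)(2 7 8 5 4)

r' r' r'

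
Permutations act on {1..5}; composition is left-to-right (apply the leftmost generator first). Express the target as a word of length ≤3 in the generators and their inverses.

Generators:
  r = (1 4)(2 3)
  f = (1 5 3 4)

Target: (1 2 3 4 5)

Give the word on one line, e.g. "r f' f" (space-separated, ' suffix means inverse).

  after f': (1 4 3 5)
  after f': (1 3)(4 5)
  after r': (1 2 3 4 5)

f' f' r'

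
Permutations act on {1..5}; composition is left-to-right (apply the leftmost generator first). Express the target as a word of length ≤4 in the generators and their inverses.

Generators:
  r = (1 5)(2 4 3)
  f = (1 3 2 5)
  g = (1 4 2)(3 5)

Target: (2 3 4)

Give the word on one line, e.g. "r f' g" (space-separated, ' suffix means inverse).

  after r: (1 5)(2 4 3)
  after r: (2 3 4)

r r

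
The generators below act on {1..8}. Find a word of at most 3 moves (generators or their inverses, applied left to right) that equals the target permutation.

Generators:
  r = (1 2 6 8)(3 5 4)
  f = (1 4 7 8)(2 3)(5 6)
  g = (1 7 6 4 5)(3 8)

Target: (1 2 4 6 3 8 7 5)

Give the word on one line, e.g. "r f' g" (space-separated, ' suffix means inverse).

f' r r

  after f': (1 8 7 4)(2 3)(5 6)
  after r: (2 5 8 7 3 6 4)
  after r: (1 2 4 6 3 8 7 5)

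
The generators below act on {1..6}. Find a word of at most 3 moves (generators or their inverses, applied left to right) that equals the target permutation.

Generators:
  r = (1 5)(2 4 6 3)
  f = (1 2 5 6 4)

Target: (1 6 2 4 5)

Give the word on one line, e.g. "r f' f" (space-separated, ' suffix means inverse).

f' f'

  after f': (1 4 6 5 2)
  after f': (1 6 2 4 5)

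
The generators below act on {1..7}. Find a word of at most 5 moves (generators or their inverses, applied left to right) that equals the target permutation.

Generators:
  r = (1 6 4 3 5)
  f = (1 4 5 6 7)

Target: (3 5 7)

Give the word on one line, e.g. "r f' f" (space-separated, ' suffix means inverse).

  after f': (1 7 6 5 4)
  after f': (1 6 4 7 5)
  after f': (1 5 7 4 6)
  after r: (3 5 7)

f' f' f' r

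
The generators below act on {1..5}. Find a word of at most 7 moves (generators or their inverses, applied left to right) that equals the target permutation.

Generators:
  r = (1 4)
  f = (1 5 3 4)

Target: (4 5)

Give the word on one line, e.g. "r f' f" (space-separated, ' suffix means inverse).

  after f: (1 5 3 4)
  after r': (1 5 3)
  after f: (1 3 5 4)
  after f: (1 4 5)
  after r: (4 5)

f r' f f r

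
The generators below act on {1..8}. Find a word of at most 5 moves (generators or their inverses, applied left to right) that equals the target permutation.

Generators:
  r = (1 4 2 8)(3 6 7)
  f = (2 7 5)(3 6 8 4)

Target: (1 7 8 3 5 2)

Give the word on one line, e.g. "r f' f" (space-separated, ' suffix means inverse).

r r f

  after r: (1 4 2 8)(3 6 7)
  after r: (1 2)(3 7 6)(4 8)
  after f: (1 7 8 3 5 2)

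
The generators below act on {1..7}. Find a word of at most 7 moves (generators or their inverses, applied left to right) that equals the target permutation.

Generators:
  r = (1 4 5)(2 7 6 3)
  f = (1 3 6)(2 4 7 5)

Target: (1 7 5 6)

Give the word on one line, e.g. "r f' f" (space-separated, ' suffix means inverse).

  after r': (1 5 4)(2 3 6 7)
  after f': (1 7 5 2)(4 6)
  after f': (1 4 3)(2 6)
  after f': (1 2 3 6 5 7 4)
  after r: (1 7 5 6)

r' f' f' f' r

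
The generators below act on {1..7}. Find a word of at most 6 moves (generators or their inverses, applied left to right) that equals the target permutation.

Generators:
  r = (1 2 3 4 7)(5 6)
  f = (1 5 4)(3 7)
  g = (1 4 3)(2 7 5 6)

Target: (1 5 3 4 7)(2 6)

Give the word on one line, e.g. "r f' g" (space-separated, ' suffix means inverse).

  after r': (1 7 4 3 2)(5 6)
  after g: (1 5 2 4)(3 7)
  after f': (2 5)
  after g: (1 4 3)(2 6)(5 7)
  after f': (1 5 3 4 7)(2 6)

r' g f' g f'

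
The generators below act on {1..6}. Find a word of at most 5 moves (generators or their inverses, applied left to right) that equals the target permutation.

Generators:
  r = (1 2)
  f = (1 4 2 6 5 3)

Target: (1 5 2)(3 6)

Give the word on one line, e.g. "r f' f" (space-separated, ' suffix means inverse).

  after r: (1 2)
  after f: (1 6 5 3)(2 4)
  after r: (1 6 5 3 2 4)
  after f: (1 5)(3 6)
  after r: (1 5 2)(3 6)

r f r f r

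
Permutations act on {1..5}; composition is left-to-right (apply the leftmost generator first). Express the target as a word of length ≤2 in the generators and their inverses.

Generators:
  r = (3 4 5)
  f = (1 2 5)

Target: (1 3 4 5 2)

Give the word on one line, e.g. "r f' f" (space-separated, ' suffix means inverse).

f' r

  after f': (1 5 2)
  after r: (1 3 4 5 2)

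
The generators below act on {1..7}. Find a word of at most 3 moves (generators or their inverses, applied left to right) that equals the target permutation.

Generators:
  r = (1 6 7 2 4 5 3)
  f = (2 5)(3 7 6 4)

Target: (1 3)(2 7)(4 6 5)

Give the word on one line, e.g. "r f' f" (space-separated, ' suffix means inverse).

  after f: (2 5)(3 7 6 4)
  after f: (3 6)(4 7)
  after r': (1 3)(2 7)(4 6 5)

f f r'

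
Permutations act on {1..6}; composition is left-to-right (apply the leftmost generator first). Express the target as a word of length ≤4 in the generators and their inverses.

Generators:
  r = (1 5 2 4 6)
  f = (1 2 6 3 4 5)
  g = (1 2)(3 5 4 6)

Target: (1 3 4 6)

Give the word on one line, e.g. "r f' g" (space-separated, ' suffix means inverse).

  after f': (1 5 4 3 6 2)
  after g': (1 3 4 6)

f' g'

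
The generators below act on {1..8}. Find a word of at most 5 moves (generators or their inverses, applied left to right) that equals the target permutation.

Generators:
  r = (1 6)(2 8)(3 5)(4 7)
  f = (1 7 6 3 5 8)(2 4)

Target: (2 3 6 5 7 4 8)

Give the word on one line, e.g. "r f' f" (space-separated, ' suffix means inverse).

  after r: (1 6)(2 8)(3 5)(4 7)
  after f': (1 7 2 5 6 8 4)
  after f': (2 3 6 5 7 4 8)

r f' f'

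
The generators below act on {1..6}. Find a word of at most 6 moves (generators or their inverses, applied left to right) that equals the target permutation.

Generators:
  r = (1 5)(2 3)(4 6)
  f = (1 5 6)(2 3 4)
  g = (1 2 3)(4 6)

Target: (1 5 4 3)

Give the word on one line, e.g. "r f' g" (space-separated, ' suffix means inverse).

  after f': (1 6 5)(2 4 3)
  after g': (1 4 2 6 5 3)
  after f: (1 2)(3 5 4)
  after g': (2 3 5 6 4)
  after r: (1 5 4 3)

f' g' f g' r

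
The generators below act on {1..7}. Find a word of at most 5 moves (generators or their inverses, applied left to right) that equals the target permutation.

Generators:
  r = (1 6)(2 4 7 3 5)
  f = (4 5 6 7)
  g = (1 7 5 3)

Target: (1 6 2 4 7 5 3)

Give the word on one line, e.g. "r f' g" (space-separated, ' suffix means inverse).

  after f': (4 7 6 5)
  after r: (1 6 2 4 3 5 7)
  after g: (1 6 2 4)
  after g: (1 6 2 4 7 5 3)

f' r g g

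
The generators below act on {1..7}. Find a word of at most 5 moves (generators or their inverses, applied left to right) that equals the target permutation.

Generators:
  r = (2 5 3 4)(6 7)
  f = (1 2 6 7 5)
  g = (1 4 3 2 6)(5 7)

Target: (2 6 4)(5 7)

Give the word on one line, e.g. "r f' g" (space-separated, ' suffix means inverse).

  after g: (1 4 3 2 6)(5 7)
  after f': (1 4 3)(5 6)
  after r: (1 2 5 7 6 3)
  after f': (2 7)(3 5 6)
  after r: (2 6 4)(5 7)

g f' r f' r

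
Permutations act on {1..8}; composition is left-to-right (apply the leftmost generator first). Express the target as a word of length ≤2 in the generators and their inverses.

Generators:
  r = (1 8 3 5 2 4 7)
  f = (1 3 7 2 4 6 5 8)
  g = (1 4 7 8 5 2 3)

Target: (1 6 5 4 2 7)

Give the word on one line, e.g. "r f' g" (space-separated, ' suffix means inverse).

  after g: (1 4 7 8 5 2 3)
  after f: (1 6 5 4 2 7)

g f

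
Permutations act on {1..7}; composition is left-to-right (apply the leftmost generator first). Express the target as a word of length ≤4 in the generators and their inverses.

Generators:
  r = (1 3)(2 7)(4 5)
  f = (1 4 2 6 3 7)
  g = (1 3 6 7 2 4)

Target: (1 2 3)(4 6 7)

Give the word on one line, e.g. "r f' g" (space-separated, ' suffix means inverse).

f f

  after f: (1 4 2 6 3 7)
  after f: (1 2 3)(4 6 7)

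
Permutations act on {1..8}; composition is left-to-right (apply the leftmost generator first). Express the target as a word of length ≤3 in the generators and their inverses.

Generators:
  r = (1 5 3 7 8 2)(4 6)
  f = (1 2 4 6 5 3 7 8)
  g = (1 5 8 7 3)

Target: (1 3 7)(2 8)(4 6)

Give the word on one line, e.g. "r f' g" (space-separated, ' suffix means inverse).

  after g': (1 3 7 8 5)
  after g': (1 7 5 3 8)
  after r': (1 3 7)(2 8)(4 6)

g' g' r'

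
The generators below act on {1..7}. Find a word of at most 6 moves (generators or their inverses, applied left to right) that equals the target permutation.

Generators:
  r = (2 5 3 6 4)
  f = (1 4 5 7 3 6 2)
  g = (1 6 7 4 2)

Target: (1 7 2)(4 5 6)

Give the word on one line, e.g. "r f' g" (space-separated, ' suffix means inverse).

  after g': (1 2 4 7 6)
  after r: (1 5 3 6)(4 7)
  after f': (1 4 5 7)(2 6)
  after g': (1 7 2)(4 5 6)

g' r f' g'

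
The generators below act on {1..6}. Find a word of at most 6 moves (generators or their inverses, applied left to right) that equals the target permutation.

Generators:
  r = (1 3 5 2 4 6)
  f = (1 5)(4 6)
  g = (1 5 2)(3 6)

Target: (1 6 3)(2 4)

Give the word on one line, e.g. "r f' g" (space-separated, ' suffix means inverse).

f' r' f r' r'

  after f': (1 5)(4 6)
  after r': (1 3)(2 5 6)
  after f: (1 3 5 4 6 2)
  after r': (2 6 5)
  after r': (1 6 3)(2 4)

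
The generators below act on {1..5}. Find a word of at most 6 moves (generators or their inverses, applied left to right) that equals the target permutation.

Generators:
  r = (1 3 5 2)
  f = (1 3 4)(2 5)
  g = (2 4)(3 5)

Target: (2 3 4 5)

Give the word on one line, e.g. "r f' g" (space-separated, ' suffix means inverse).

  after r: (1 3 5 2)
  after r: (1 5)(2 3)
  after g': (1 3 4 2 5)
  after r': (2 3 4 5)

r r g' r'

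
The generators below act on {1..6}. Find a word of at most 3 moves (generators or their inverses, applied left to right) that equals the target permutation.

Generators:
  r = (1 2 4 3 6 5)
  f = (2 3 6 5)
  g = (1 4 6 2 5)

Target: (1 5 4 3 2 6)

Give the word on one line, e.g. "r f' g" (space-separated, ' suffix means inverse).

r g

  after r: (1 2 4 3 6 5)
  after g: (1 5 4 3 2 6)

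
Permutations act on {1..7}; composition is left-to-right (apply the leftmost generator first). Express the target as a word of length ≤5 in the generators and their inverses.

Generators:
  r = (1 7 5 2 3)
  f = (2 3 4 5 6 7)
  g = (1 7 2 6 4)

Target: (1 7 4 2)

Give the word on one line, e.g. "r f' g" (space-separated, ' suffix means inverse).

  after r: (1 7 5 2 3)
  after g: (1 2 3 7 5 6 4)
  after f: (1 3 2 4)(5 7 6)
  after r: (2 4 7 6)
  after g: (1 7 4 2)

r g f r g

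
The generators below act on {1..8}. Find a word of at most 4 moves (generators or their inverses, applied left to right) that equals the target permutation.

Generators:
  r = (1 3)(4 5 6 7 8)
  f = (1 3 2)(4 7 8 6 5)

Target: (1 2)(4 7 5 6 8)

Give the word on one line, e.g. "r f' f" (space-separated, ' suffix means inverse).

  after f: (1 3 2)(4 7 8 6 5)
  after r: (2 3)(4 8 7)
  after f': (1 2)(4 7 5 6 8)

f r f'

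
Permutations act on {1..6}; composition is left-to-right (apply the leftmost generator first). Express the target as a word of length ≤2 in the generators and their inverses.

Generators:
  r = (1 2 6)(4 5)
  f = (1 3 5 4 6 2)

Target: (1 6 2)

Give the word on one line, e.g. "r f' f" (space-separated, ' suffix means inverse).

r r

  after r: (1 2 6)(4 5)
  after r: (1 6 2)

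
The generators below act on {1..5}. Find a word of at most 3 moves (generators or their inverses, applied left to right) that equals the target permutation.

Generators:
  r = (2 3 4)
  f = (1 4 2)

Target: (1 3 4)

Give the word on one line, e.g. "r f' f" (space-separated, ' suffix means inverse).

f' r

  after f': (1 2 4)
  after r: (1 3 4)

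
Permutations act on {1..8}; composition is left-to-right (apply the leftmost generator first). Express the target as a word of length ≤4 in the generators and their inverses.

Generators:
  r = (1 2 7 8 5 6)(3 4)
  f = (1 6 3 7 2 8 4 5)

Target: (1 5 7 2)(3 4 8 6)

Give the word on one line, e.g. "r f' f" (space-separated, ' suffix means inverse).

  after r': (1 6 5 8 7 2)(3 4)
  after f: (1 3 5 4 7 8 2 6)
  after r': (1 4 2 5 3 8)
  after f: (1 5 7 2)(3 4 8 6)

r' f r' f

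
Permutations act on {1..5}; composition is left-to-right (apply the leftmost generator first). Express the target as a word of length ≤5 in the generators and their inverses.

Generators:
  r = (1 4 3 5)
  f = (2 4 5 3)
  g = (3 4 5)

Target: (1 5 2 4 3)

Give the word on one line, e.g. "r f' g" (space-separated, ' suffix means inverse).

  after g: (3 4 5)
  after r': (1 5 4 3)
  after f': (1 4 5 2 3)
  after g: (1 5 2 4 3)

g r' f' g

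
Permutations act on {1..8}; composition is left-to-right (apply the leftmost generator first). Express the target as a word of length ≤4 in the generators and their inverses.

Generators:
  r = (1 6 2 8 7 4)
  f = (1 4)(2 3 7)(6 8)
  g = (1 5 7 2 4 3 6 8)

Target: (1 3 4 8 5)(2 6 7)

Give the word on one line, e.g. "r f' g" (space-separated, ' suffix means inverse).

  after r: (1 6 2 8 7 4)
  after g': (1 3 4 8 5)(2 6 7)

r g'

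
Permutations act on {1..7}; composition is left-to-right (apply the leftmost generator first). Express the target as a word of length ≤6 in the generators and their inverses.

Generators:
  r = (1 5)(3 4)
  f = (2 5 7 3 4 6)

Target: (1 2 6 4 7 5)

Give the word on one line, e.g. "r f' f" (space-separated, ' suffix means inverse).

r f' r r

  after r: (1 5)(3 4)
  after f': (1 2 6 4 7 5)
  after r: (1 2 6 3 4 7)
  after r: (1 2 6 4 7 5)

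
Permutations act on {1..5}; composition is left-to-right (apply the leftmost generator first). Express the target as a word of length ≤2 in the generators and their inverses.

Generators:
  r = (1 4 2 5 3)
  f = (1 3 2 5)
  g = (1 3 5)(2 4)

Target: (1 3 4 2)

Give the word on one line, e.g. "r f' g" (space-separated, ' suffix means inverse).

  after f': (1 5 2 3)
  after r: (1 3 4 2)

f' r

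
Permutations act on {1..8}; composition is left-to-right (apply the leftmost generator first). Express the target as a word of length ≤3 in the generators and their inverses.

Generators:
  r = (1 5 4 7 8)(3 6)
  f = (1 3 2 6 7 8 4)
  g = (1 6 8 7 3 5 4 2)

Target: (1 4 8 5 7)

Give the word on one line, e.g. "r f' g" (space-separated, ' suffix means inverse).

r r

  after r: (1 5 4 7 8)(3 6)
  after r: (1 4 8 5 7)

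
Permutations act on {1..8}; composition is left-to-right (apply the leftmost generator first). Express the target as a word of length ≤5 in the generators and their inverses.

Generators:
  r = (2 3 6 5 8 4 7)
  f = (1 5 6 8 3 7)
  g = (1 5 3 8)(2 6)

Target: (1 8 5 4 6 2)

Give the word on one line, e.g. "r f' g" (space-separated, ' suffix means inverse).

  after r': (2 7 4 8 5 6 3)
  after f: (1 5 8 6 7 4 3 2)
  after r: (1 8 5 4 6 2)

r' f r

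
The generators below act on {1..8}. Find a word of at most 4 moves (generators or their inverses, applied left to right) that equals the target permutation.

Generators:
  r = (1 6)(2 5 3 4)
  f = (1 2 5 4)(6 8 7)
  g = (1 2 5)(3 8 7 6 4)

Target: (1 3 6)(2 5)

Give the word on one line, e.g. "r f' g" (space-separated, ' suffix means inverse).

r' f g'

  after r': (1 6)(2 4 3 5)
  after f: (1 8 7 6 2)(3 4)
  after g': (1 3 6)(2 5)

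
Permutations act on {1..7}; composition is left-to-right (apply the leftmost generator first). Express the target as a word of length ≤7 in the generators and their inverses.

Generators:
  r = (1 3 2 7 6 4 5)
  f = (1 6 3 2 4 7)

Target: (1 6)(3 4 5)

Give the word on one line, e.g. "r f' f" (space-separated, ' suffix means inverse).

f' r' f f r

  after f': (1 7 4 2 3 6)
  after r': (1 2)(3 7 6 5 4)
  after f: (1 4 2 6 5 7 3)
  after f: (1 7 2 3 6 5)
  after r: (1 6)(3 4 5)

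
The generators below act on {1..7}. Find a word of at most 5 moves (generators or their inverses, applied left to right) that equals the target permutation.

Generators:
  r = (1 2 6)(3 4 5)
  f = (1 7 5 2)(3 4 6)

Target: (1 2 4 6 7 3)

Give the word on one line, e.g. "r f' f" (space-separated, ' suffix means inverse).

  after r: (1 2 6)(3 4 5)
  after f: (2 3 6 7 5 4)
  after r': (1 6 7 4)(2 5 3)
  after r': (1 2 4 6 7 3)

r f r' r'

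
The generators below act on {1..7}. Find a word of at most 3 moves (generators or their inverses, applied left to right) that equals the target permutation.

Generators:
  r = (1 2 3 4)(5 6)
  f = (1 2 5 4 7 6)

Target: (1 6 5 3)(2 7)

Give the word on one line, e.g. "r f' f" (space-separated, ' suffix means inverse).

  after f: (1 2 5 4 7 6)
  after r': (2 6 4 7 5 3)
  after f': (1 6 5 3)(2 7)

f r' f'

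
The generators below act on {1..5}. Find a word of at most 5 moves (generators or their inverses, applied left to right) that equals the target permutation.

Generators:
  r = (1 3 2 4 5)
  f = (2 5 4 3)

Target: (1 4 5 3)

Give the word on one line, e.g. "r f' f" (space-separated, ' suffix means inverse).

f f r f'

  after f: (2 5 4 3)
  after f: (2 4)(3 5)
  after r: (1 3)(2 5)
  after f': (1 4 5 3)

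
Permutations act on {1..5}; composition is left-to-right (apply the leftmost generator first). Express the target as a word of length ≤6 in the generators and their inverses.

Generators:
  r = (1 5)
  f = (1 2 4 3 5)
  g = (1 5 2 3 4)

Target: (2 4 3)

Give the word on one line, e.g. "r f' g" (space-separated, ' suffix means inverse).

  after f: (1 2 4 3 5)
  after g': (1 5 4 2 3)
  after r: (2 3 5 4)
  after g: (1 5)(2 4 3)
  after r': (2 4 3)

f g' r g r'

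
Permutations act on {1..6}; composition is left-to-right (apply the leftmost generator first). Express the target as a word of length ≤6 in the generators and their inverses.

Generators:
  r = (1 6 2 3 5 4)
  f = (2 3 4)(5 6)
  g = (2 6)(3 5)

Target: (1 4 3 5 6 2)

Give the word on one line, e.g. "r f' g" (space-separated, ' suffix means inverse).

  after g': (2 6)(3 5)
  after r': (1 4 5 2)
  after g': (1 4 3 5 6 2)
  after g': (1 4 5 2)
  after g': (1 4 3 5 6 2)

g' r' g' g' g'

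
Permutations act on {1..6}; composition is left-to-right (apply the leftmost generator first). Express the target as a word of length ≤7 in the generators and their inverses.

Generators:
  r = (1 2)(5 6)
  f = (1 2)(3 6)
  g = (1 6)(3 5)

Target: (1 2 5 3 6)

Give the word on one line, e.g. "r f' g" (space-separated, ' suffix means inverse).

f' g f' r g

  after f': (1 2)(3 6)
  after g: (1 2 6 5 3)
  after f': (2 3)(5 6)
  after r: (1 2 3)
  after g: (1 2 5 3 6)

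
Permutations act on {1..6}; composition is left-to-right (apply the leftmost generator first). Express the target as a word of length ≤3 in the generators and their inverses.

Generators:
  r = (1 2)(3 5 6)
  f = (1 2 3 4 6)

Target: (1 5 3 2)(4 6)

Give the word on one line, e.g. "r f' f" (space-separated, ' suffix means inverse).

f' r r

  after f': (1 6 4 3 2)
  after r: (1 3)(4 5 6)
  after r: (1 5 3 2)(4 6)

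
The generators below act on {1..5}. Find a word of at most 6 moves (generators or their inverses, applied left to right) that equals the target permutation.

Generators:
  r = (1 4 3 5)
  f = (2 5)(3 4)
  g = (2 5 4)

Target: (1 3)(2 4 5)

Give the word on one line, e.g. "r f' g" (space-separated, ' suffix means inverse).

  after r: (1 4 3 5)
  after g': (1 5)(2 4 3)
  after r': (1 3 2)
  after f: (1 4 3 5 2)
  after r: (1 3)(2 4 5)

r g' r' f r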